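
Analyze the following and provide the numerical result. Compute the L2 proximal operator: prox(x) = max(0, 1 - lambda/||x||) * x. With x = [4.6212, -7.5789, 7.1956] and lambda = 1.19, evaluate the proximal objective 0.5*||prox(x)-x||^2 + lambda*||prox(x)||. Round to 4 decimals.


Step 1: Compute ||x||.
||x|| = 11.4268
Step 2: Compute scaling factor.
scale = max(0, 1 - 1.19/11.4268) = 0.8959
Step 3: prox(x) = [4.1399, -6.7896, 6.4462]
||prox(x)|| = 10.2368
Step 4: Proximal objective.
0.5*||prox-x||^2 = 0.7081
lambda*||prox|| = 12.1818
Total = 12.8898


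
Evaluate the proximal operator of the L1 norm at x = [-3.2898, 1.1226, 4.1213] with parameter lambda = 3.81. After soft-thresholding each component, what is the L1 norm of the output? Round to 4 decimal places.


Soft-thresholding with lambda = 3.81:
prox(-3.2898) = sign(-3.2898)*max(|-3.2898| - 3.81, 0) = 0.0
prox(1.1226) = sign(1.1226)*max(|1.1226| - 3.81, 0) = 0.0
prox(4.1213) = sign(4.1213)*max(|4.1213| - 3.81, 0) = 0.3113
prox(x) = [0.0, 0.0, 0.3113]
||prox(x)||_1 = 0.0 + 0.0 + 0.3113 = 0.3113


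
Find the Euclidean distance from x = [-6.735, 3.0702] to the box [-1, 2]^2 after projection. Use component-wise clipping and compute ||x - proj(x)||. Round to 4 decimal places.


Project each component onto [-1, 2].
clip(-6.735) = -1.0, clip(3.0702) = 2.0
Projection = [-1.0, 2.0]
Squared diffs: [32.8902, 1.1453]
Distance = sqrt(34.0355) = 5.834


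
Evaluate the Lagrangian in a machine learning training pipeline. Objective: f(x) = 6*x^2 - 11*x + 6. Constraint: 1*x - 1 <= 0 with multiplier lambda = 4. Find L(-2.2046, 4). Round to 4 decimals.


Step 1: Evaluate f(x).
f(-2.2046) = 6*(-2.2046)^2 - 11*(-2.2046) + 6 = 59.4122
Step 2: Evaluate g(x).
g(-2.2046) = 1*-2.2046 - 1 = -3.2046
Step 3: Compute Lagrangian.
L = 59.4122 + 4*-3.2046 = 46.5938


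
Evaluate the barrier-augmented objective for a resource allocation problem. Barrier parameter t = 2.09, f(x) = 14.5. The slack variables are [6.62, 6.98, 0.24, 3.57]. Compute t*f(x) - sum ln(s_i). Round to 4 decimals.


Step 1: Compute log-barrier.
ln values: [1.8901, 1.943, -1.4271, 1.2726]
phi = -(1.8901 + 1.943 - 1.4271 + 1.2726) = -3.6786
Step 2: Compute augmented objective.
t*f(x) = 2.09*14.5 = 30.305
Total = 30.305 - 3.6786 = 26.6264


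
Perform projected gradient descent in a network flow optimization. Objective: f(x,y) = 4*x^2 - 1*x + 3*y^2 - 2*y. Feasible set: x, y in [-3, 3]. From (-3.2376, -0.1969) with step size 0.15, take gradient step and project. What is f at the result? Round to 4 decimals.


Step 1: Compute gradient at (-3.2376, -0.1969).
grad_x = 2*4*-3.2376 - 1 = -26.9008
grad_y = 2*3*-0.1969 - 2 = -3.1814
Step 2: Gradient step.
x_raw = -3.2376 - 0.15*-26.9008 = 0.7975
y_raw = -0.1969 - 0.15*-3.1814 = 0.2803
Step 3: Project onto [-3, 3].
x_proj = clip(0.7975) = 0.7975
y_proj = clip(0.2803) = 0.2803
Step 4: Evaluate f.
f(0.7975, 0.2803) = 1.4217


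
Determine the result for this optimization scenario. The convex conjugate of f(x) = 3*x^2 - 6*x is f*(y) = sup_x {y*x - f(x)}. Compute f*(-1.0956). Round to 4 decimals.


f*(y) = sup_x {y*x - a*x^2 - b*x} = sup_x {(y-b)*x - a*x^2}
FOC: (y - b) - 2a*x = 0 => x* = (y - b)/(2a)
x* = (-1.0956 + 6)/(2*3) = 0.8174
f*(-1.0956) = (y-b)^2/(4a) = (-1.0956 + 6)^2/(4*3)
= 24.0531/12 = 2.0044


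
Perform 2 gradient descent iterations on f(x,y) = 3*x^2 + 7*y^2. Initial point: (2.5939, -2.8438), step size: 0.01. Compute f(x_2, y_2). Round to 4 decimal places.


Gradient descent on f(x,y) = 3*x^2 + 7*y^2.
Starting point: (2.5939, -2.8438), alpha = 0.01
Step 1: grad_x = 2*3*2.5939 = 15.5634, grad_y = 2*7*-2.8438 = -39.8132
  x_1 = 2.5939 - 0.01*15.5634 = 2.4383
  y_1 = -2.8438 - 0.01*-39.8132 = -2.4457
Step 2: grad_x = 2*3*2.4383 = 14.6296, grad_y = 2*7*-2.4457 = -34.2394
  x_2 = 2.4383 - 0.01*14.6296 = 2.292
  y_2 = -2.4457 - 0.01*-34.2394 = -2.1033
f(2.292, -2.1033) = 3*2.292^2 + 7*(-2.1033)^2 = 46.7257


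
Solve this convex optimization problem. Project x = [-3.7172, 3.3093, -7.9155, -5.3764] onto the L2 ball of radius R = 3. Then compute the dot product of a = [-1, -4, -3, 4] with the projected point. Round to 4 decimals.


Step 1: Compute ||x|| (intermediates to 6 decimals).
||x|| = sqrt((-3.7172)^2 + 3.3093^2 + (-7.9155)^2 + (-5.3764)^2) = 10.785632
Step 2: Project.
Since ||x|| > R, scale = R/||x|| = 3/10.785632 = 0.278148, proj(x) = scale * x
proj(x) = [-1.033932, 0.920475, -2.20168, -1.495435]
Step 3: Dot product.
a^T * proj(x) = -1*(-1.033932) - 4*0.920475 - 3*(-2.20168) + 4*(-1.495435) = -2.0247


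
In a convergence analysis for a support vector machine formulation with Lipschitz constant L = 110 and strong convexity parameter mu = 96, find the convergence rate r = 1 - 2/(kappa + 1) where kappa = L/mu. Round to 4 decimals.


Step 1: Compute the condition number.
kappa = L/mu = 110/96 = 1.1458
Step 2: Compute the convergence rate.
r = 1 - 2/(kappa + 1) = 1 - 2*mu/(L + mu) = (L - mu)/(L + mu) = 14/206 = 0.068


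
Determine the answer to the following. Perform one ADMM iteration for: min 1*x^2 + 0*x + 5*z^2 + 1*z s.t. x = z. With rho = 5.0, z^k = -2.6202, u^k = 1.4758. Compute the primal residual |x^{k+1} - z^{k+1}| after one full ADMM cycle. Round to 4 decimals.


ADMM iteration with rho = 5.0, z^k = -2.6202, u^k = 1.4758
Step 1: x-update.
Minimize 1*x^2 + 0*x + (5.0/2)*(x + 2.6202 + 1.4758)^2
FOC: (2*1 + 5.0)*x = 0 + 5.0*(-2.6202 - 1.4758)
x^{k+1} = -2.9257
Step 2: z-update.
Minimize 5*z^2 + 1*z + (5.0/2)*(-2.9257 - z + 1.4758)^2
FOC: (2*5 + 5.0)*z = -1 + 5.0*(-2.9257 + 1.4758)
z^{k+1} = -0.55
Step 3: u-update.
u^{k+1} = 1.4758 - 2.9257 + 0.55 = -0.8999
Step 4: Primal residual = |-2.9257 + 0.55| = 2.3757


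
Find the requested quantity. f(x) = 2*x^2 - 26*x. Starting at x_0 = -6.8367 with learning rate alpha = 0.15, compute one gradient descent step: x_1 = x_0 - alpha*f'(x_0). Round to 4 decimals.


We compute the gradient at x_0 and apply the update.
f'(x) = 4*x - 26
f'(-6.8367) = 4*-6.8367 - 26 = -53.3468
x_1 = -6.8367 - 0.15*-53.3468 = 1.1653


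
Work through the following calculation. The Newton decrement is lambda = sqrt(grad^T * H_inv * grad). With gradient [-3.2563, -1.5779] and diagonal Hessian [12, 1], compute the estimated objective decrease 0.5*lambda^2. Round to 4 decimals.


Step 1: H is diagonal, so H^(-1) * g = [-0.2714, -1.5779].
Step 2: g^T H^(-1) g = sum_i g_i^2 / H_ii
  = (-3.2563)^2/12 + (-1.5779)^2/1
  = 0.8836 + 2.4898 = 3.3734
Step 3: Objective decrease = 0.5 * g^T H^(-1) g = 1.6867


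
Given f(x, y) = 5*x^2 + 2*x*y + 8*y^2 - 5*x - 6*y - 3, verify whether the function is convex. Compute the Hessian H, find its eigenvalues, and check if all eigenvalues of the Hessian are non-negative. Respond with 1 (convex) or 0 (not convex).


The Hessian of f(x,y) = 5*x^2 + 2*x*y + 8*y^2 - 5*x - 6*y - 3 is:
H = [[10, 2], [2, 16]]
Trace = 10 + 16 = 26
Determinant = 10*16 - (2)^2 = 156
Discriminant = (26)^2 - 4*156 = 52.0
Eigenvalues: lambda_1 = 9.3944, lambda_2 = 16.6056
The function is convex.

1


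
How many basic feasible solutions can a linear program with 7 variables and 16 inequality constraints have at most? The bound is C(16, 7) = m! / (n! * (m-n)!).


Each vertex corresponds to some choice of n active constraints out of m, so the number of vertices is at most C(m, n) = m! / (n!(m-n)!).
m = 16, n = 7
Numerator: 16 * 15 * 14 * 13 * 12 * 11 * 10
Denominator: 7! = 5040
C(16, 7) = 11440


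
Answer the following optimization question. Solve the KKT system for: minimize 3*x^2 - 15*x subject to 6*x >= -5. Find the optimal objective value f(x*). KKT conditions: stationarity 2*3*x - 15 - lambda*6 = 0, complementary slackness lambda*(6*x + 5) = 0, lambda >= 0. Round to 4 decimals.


Step 1: Try lambda = 0 (constraint inactive).
Stationarity: 2*3*x - 15 = 0
x* = 15/(2*3) = 2.5
Check constraint: 6*2.5 = 15.0 >= -5 -- satisfied.
Step 2: Compute optimal value.
f(x*) = 3*2.5^2 - 15*2.5 = -18.75


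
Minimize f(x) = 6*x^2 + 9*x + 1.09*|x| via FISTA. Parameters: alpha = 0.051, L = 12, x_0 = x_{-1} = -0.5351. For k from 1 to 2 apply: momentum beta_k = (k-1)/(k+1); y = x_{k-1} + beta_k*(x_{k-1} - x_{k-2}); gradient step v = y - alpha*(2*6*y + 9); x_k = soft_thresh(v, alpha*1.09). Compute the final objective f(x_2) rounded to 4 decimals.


FISTA on f(x) = 6*x^2 + 9*x + 1.09*|x|
L = 12, alpha = 0.051
Iteration 1: beta = 0.0, y = -0.5351 + 0.0*(-0.5351 + 0.5351) = -0.5351
  grad(y) = 2.5788, v = y - alpha*grad = -0.6666
  prox(v) = soft_thresh(-0.6666, 0.0556) = -0.611
Iteration 2: beta = 0.3333, y = -0.611 + 0.3333*(-0.611 + 0.5351) = -0.6363
  grad(y) = 1.3639, v = y - alpha*grad = -0.7059
  prox(v) = soft_thresh(-0.7059, 0.0556) = -0.6503
f(x_2) = 6*(-0.6503)^2 + 9*(-0.6503) + 1.09*|-0.6503| = -2.6065


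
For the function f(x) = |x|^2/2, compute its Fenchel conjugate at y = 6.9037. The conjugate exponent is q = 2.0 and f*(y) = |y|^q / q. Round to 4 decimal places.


The conjugate exponent q satisfies 1/p + 1/q = 1.
p = 2, so q = 2/(2 - 1) = 2.0
|y|^q = 6.9037^2.0 = 47.6611
f*(6.9037) = 47.6611 / 2.0 = 23.8305


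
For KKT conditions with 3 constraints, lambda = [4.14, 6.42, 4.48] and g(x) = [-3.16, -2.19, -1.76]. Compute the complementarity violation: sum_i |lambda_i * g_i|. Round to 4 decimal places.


KKT complementary slackness check:
lambda_1 * g_1 = 4.14 * -3.16 = -13.0824
lambda_2 * g_2 = 6.42 * -2.19 = -14.0598
lambda_3 * g_3 = 4.48 * -1.76 = -7.8848
Total violation = 13.0824 + 14.0598 + 7.8848 = 35.027


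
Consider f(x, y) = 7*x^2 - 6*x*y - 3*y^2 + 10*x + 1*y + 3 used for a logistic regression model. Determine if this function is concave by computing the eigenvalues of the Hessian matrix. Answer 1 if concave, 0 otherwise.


The Hessian of f(x,y) = 7*x^2 - 6*x*y - 3*y^2 + 10*x + 1*y + 3 is:
H = [[14, -6], [-6, -6]]
Trace = 14 - 6 = 8
Determinant = 14*-6 - (-6)^2 = -120
Discriminant = (8)^2 - 4*-120 = 544.0
Eigenvalues: lambda_1 = -7.6619, lambda_2 = 15.6619
The function is not concave.

0


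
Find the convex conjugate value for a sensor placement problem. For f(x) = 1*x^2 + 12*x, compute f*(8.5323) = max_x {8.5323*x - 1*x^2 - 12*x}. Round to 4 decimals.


f*(y) = sup_x {y*x - a*x^2 - b*x} = sup_x {(y-b)*x - a*x^2}
FOC: (y - b) - 2a*x = 0 => x* = (y - b)/(2a)
x* = (8.5323 - 12)/(2*1) = -1.7339
f*(8.5323) = (y-b)^2/(4a) = (8.5323 - 12)^2/(4*1)
= 12.0249/4 = 3.0062


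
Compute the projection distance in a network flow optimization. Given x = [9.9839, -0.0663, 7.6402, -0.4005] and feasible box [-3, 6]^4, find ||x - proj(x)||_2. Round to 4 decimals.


Project each component onto [-3, 6].
clip(9.9839) = 6.0, clip(-0.0663) = -0.0663, clip(7.6402) = 6.0, clip(-0.4005) = -0.4005
Projection = [6.0, -0.0663, 6.0, -0.4005]
Squared diffs: [15.8715, 0.0, 2.6903, 0.0]
Distance = sqrt(18.5618) = 4.3083


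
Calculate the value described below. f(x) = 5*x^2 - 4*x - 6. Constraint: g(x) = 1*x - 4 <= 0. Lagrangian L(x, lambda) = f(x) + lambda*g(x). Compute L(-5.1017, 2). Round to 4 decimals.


Step 1: Evaluate f(x).
f(-5.1017) = 5*(-5.1017)^2 - 4*(-5.1017) - 6 = 144.5435
Step 2: Evaluate g(x).
g(-5.1017) = 1*-5.1017 - 4 = -9.1017
Step 3: Compute Lagrangian.
L = 144.5435 + 2*-9.1017 = 126.3401


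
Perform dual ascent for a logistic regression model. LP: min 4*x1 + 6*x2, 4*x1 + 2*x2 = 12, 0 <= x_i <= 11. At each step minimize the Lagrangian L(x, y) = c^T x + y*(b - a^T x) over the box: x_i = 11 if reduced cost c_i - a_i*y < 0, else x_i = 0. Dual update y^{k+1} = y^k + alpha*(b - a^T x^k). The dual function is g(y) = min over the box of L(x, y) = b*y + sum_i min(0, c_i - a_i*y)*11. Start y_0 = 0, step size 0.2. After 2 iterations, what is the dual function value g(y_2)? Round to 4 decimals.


Dual ascent for LP: min 4*x1 + 6*x2, 4*x1 + 2*x2 = 12, 0 <= x_i <= 11
Step 1: y^k = 0.0, reduced costs: (4.0, 6.0)
  x^k = (0.0, 0.0), subgradient = b - a^T x = 12.0
  y^{k+1} = 0.0 + 0.2*12.0 = 2.4
Step 2: y^k = 2.4, reduced costs: (-5.6, 1.2)
  x^k = (11.0, 0.0), subgradient = b - a^T x = -32.0
  y^{k+1} = 2.4 + 0.2*-32.0 = -4.0
Dual objective at y_2 = -4.0: reduced costs (20.0, 14.0), box minimizer x = (0.0, 0.0)
g(y_2) = b*y + (c1 - a1*y)*x1 + (c2 - a2*y)*x2 = 12*(-4.0) + 20.0*0.0 + 14.0*0.0 = -48.0 + 0.0 + 0.0 = -48.0


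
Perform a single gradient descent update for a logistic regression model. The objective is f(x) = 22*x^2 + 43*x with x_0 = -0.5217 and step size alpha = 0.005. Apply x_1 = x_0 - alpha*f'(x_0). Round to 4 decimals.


We compute the gradient at x_0 and apply the update.
f'(x) = 44*x + 43
f'(-0.5217) = 44*-0.5217 + 43 = 20.0452
x_1 = -0.5217 - 0.005*20.0452 = -0.6219


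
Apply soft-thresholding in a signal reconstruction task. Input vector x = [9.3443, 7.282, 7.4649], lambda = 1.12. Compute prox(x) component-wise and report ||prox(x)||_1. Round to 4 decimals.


Soft-thresholding with lambda = 1.12:
prox(9.3443) = sign(9.3443)*max(|9.3443| - 1.12, 0) = 8.2243
prox(7.282) = sign(7.282)*max(|7.282| - 1.12, 0) = 6.162
prox(7.4649) = sign(7.4649)*max(|7.4649| - 1.12, 0) = 6.3449
prox(x) = [8.2243, 6.162, 6.3449]
||prox(x)||_1 = 8.2243 + 6.162 + 6.3449 = 20.7312


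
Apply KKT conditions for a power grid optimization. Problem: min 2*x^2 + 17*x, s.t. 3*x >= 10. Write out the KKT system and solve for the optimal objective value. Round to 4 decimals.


Step 1: Try lambda = 0 (constraint inactive).
x_unc = -17/(2*2) = -4.25
Check: 3*-4.25 = -12.75 < 10 -- violated!
Step 2: Constraint must be active: 3*x = 10
x* = 10/3 = 3.3333 (rounded; the exact value 10/3 is used below)
lambda = (2*2*(10/3) + 17)/3 = 10.1111
Step 3: Compute optimal value.
f(x*) = 2*(10/3)^2 + 17*(10/3) = 78.8889


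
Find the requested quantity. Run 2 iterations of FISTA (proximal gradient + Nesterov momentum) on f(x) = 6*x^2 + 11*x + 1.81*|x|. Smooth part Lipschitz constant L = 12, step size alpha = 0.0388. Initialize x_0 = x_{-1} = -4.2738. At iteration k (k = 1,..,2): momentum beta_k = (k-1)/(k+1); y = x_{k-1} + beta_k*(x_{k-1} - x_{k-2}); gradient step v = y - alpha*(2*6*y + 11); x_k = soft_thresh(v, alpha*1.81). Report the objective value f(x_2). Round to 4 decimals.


FISTA on f(x) = 6*x^2 + 11*x + 1.81*|x|
L = 12, alpha = 0.0388
Iteration 1: beta = 0.0, y = -4.2738 + 0.0*(-4.2738 + 4.2738) = -4.2738
  grad(y) = -40.2856, v = y - alpha*grad = -2.7107
  prox(v) = soft_thresh(-2.7107, 0.0702) = -2.6405
Iteration 2: beta = 0.3333, y = -2.6405 + 0.3333*(-2.6405 + 4.2738) = -2.0961
  grad(y) = -14.1527, v = y - alpha*grad = -1.5469
  prox(v) = soft_thresh(-1.5469, 0.0702) = -1.4767
f(x_2) = 6*(-1.4767)^2 + 11*(-1.4767) + 1.81*|-1.4767| = -0.487


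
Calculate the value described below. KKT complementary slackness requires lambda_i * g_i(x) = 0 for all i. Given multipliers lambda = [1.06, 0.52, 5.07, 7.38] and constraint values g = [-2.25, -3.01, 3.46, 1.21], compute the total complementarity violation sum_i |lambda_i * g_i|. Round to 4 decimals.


KKT complementary slackness check:
lambda_1 * g_1 = 1.06 * -2.25 = -2.385
lambda_2 * g_2 = 0.52 * -3.01 = -1.5652
lambda_3 * g_3 = 5.07 * 3.46 = 17.5422
lambda_4 * g_4 = 7.38 * 1.21 = 8.9298
Total violation = 2.385 + 1.5652 + 17.5422 + 8.9298 = 30.4222


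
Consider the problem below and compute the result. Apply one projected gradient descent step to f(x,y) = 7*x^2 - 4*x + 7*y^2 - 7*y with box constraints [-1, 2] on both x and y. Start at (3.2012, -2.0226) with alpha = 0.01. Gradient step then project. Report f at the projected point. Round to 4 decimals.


Step 1: Compute gradient at (3.2012, -2.0226).
grad_x = 2*7*3.2012 - 4 = 40.8168
grad_y = 2*7*-2.0226 - 7 = -35.3164
Step 2: Gradient step.
x_raw = 3.2012 - 0.01*40.8168 = 2.793
y_raw = -2.0226 - 0.01*-35.3164 = -1.6694
Step 3: Project onto [-1, 2].
x_proj = clip(2.793) = 2.0
y_proj = clip(-1.6694) = -1.0
Step 4: Evaluate f.
f(2.0, -1.0) = 34.0


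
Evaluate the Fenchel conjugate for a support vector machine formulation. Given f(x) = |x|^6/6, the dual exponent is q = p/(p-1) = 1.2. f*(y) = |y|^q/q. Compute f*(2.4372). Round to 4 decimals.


The conjugate exponent q satisfies 1/p + 1/q = 1.
p = 6, so q = 6/(6 - 1) = 1.2
|y|^q = 2.4372^1.2 = 2.9125
f*(2.4372) = 2.9125 / 1.2 = 2.4271


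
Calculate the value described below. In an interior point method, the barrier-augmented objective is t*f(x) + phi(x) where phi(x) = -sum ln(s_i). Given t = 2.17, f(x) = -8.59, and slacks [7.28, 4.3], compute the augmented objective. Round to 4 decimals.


Step 1: Compute log-barrier.
ln values: [1.9851, 1.4586]
phi = -(1.9851 + 1.4586) = -3.4437
Step 2: Compute augmented objective.
t*f(x) = 2.17*-8.59 = -18.6403
Total = -18.6403 - 3.4437 = -22.084


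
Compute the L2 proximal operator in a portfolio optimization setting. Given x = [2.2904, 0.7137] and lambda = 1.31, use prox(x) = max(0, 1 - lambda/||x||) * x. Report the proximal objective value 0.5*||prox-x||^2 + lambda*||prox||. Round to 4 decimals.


Step 1: Compute ||x||.
||x|| = 2.399
Step 2: Compute scaling factor.
scale = max(0, 1 - 1.31/2.399) = 0.4539
Step 3: prox(x) = [1.0397, 0.324]
||prox(x)|| = 1.089
Step 4: Proximal objective.
0.5*||prox-x||^2 = 0.8581
lambda*||prox|| = 1.4266
Total = 2.2847


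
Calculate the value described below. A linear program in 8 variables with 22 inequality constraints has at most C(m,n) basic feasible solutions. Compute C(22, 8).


Each vertex corresponds to some choice of n active constraints out of m, so the number of vertices is at most C(m, n) = m! / (n!(m-n)!).
m = 22, n = 8
Numerator: 22 * 21 * 20 * 19 * 18 * 17 * 16 * 15
Denominator: 8! = 40320
C(22, 8) = 319770


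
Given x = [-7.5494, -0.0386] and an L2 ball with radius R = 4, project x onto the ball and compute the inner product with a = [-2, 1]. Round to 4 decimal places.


Step 1: Compute ||x|| (intermediates to 6 decimals).
||x|| = sqrt((-7.5494)^2 + (-0.0386)^2) = 7.549499
Step 2: Project.
Since ||x|| > R, scale = R/||x|| = 4/7.549499 = 0.529836, proj(x) = scale * x
proj(x) = [-3.999944, -0.020452]
Step 3: Dot product.
a^T * proj(x) = -2*(-3.999944) + 1*(-0.020452) = 7.9794


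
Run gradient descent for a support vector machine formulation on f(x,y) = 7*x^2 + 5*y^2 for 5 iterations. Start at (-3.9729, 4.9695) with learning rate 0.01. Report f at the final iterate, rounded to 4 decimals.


Gradient descent on f(x,y) = 7*x^2 + 5*y^2.
Starting point: (-3.9729, 4.9695), alpha = 0.01
Step 1: grad_x = 2*7*-3.9729 = -55.6206, grad_y = 2*5*4.9695 = 49.695
  x_1 = -3.9729 - 0.01*-55.6206 = -3.4167
  y_1 = 4.9695 - 0.01*49.695 = 4.4726
Step 2: grad_x = 2*7*-3.4167 = -47.8337, grad_y = 2*5*4.4726 = 44.7255
  x_2 = -3.4167 - 0.01*-47.8337 = -2.9384
  y_2 = 4.4726 - 0.01*44.7255 = 4.0253
Step 3: grad_x = 2*7*-2.9384 = -41.137, grad_y = 2*5*4.0253 = 40.253
  x_3 = -2.9384 - 0.01*-41.137 = -2.527
  y_3 = 4.0253 - 0.01*40.253 = 3.6228
Step 4: grad_x = 2*7*-2.527 = -35.3778, grad_y = 2*5*3.6228 = 36.2277
  x_4 = -2.527 - 0.01*-35.3778 = -2.1732
  y_4 = 3.6228 - 0.01*36.2277 = 3.2605
Step 5: grad_x = 2*7*-2.1732 = -30.4249, grad_y = 2*5*3.2605 = 32.6049
  x_5 = -2.1732 - 0.01*-30.4249 = -1.869
  y_5 = 3.2605 - 0.01*32.6049 = 2.9344
f(-1.869, 2.9344) = 7*(-1.869)^2 + 5*2.9344^2 = 67.5058


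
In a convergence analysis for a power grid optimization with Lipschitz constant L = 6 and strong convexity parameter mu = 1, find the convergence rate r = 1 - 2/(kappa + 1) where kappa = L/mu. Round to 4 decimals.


Step 1: Compute the condition number.
kappa = L/mu = 6/1 = 6.0
Step 2: Compute the convergence rate.
r = 1 - 2/(kappa + 1) = 1 - 2*mu/(L + mu) = (L - mu)/(L + mu) = 5/7 = 0.7143


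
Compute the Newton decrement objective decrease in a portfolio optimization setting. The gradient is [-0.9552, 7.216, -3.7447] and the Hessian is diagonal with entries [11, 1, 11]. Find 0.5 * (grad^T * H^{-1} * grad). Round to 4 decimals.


Step 1: H is diagonal, so H^(-1) * g = [-0.0868, 7.216, -0.3404].
Step 2: g^T H^(-1) g = sum_i g_i^2 / H_ii
  = (-0.9552)^2/11 + (7.216)^2/1 + (-3.7447)^2/11
  = 0.0829 + 52.0707 + 1.2748 = 53.4284
Step 3: Objective decrease = 0.5 * g^T H^(-1) g = 26.7142


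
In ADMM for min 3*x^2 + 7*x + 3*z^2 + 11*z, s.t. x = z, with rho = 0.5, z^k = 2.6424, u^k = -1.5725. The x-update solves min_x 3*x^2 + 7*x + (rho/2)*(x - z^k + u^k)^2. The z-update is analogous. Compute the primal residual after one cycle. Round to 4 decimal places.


ADMM iteration with rho = 0.5, z^k = 2.6424, u^k = -1.5725
Step 1: x-update.
Minimize 3*x^2 + 7*x + (0.5/2)*(x - 2.6424 - 1.5725)^2
FOC: (2*3 + 0.5)*x = -7 + 0.5*(2.6424 + 1.5725)
x^{k+1} = -0.7527
Step 2: z-update.
Minimize 3*z^2 + 11*z + (0.5/2)*(-0.7527 - z - 1.5725)^2
FOC: (2*3 + 0.5)*z = -11 + 0.5*(-0.7527 - 1.5725)
z^{k+1} = -1.8712
Step 3: u-update.
u^{k+1} = -1.5725 - 0.7527 + 1.8712 = -0.454
Step 4: Primal residual = |-0.7527 + 1.8712| = 1.1185


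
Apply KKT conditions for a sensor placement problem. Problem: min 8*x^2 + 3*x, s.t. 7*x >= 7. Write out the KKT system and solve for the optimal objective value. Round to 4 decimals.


Step 1: Try lambda = 0 (constraint inactive).
x_unc = -3/(2*8) = -0.1875
Check: 7*-0.1875 = -1.3125 < 7 -- violated!
Step 2: Constraint must be active: 7*x = 7
x* = 7/7 = 1.0
lambda = (2*8*1.0 + 3)/7 = 2.7143
Step 3: Compute optimal value.
f(x*) = 8*1.0^2 + 3*1.0 = 11.0


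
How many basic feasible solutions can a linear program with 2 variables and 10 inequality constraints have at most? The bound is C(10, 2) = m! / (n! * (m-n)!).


Each vertex corresponds to some choice of n active constraints out of m, so the number of vertices is at most C(m, n) = m! / (n!(m-n)!).
m = 10, n = 2
Numerator: 10 * 9
Denominator: 2! = 2
C(10, 2) = 45


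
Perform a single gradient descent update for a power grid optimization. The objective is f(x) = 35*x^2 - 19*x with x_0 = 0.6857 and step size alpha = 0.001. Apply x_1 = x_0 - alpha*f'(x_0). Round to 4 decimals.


We compute the gradient at x_0 and apply the update.
f'(x) = 70*x - 19
f'(0.6857) = 70*0.6857 - 19 = 28.999
x_1 = 0.6857 - 0.001*28.999 = 0.6567


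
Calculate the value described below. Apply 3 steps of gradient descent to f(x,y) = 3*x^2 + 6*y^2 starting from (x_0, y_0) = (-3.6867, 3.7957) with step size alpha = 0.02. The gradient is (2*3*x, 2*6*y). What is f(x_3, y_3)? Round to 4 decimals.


Gradient descent on f(x,y) = 3*x^2 + 6*y^2.
Starting point: (-3.6867, 3.7957), alpha = 0.02
Step 1: grad_x = 2*3*-3.6867 = -22.1202, grad_y = 2*6*3.7957 = 45.5484
  x_1 = -3.6867 - 0.02*-22.1202 = -3.2443
  y_1 = 3.7957 - 0.02*45.5484 = 2.8847
Step 2: grad_x = 2*3*-3.2443 = -19.4658, grad_y = 2*6*2.8847 = 34.6168
  x_2 = -3.2443 - 0.02*-19.4658 = -2.855
  y_2 = 2.8847 - 0.02*34.6168 = 2.1924
Step 3: grad_x = 2*3*-2.855 = -17.1299, grad_y = 2*6*2.1924 = 26.3088
  x_3 = -2.855 - 0.02*-17.1299 = -2.5124
  y_3 = 2.1924 - 0.02*26.3088 = 1.6662
f(-2.5124, 1.6662) = 3*(-2.5124)^2 + 6*1.6662^2 = 35.594


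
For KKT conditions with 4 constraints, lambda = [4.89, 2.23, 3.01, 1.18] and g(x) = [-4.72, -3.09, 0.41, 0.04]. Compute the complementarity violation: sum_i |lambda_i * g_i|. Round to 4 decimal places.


KKT complementary slackness check:
lambda_1 * g_1 = 4.89 * -4.72 = -23.0808
lambda_2 * g_2 = 2.23 * -3.09 = -6.8907
lambda_3 * g_3 = 3.01 * 0.41 = 1.2341
lambda_4 * g_4 = 1.18 * 0.04 = 0.0472
Total violation = 23.0808 + 6.8907 + 1.2341 + 0.0472 = 31.2528


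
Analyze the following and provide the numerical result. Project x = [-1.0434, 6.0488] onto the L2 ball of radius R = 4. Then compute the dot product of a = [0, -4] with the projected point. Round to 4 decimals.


Step 1: Compute ||x|| (intermediates to 6 decimals).
||x|| = sqrt((-1.0434)^2 + 6.0488^2) = 6.138132
Step 2: Project.
Since ||x|| > R, scale = R/||x|| = 4/6.138132 = 0.651664, proj(x) = scale * x
proj(x) = [-0.679946, 3.941785]
Step 3: Dot product.
a^T * proj(x) = 0*(-0.679946) - 4*3.941785 = -15.7671


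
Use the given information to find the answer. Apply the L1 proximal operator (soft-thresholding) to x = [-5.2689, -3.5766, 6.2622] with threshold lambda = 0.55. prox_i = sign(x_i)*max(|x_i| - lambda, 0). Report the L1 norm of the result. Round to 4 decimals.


Soft-thresholding with lambda = 0.55:
prox(-5.2689) = sign(-5.2689)*max(|-5.2689| - 0.55, 0) = -4.7189
prox(-3.5766) = sign(-3.5766)*max(|-3.5766| - 0.55, 0) = -3.0266
prox(6.2622) = sign(6.2622)*max(|6.2622| - 0.55, 0) = 5.7122
prox(x) = [-4.7189, -3.0266, 5.7122]
||prox(x)||_1 = 4.7189 + 3.0266 + 5.7122 = 13.4577


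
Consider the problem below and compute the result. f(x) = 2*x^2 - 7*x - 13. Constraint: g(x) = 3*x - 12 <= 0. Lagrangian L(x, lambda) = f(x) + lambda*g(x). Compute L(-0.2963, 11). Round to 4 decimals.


Step 1: Evaluate f(x).
f(-0.2963) = 2*(-0.2963)^2 - 7*(-0.2963) - 13 = -10.7503
Step 2: Evaluate g(x).
g(-0.2963) = 3*-0.2963 - 12 = -12.8889
Step 3: Compute Lagrangian.
L = -10.7503 + 11*-12.8889 = -152.5282


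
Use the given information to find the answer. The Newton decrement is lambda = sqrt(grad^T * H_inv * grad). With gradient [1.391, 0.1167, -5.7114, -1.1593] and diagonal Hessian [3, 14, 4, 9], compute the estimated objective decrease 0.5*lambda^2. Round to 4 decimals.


Step 1: H is diagonal, so H^(-1) * g = [0.4637, 0.0083, -1.4279, -0.1288].
Step 2: g^T H^(-1) g = sum_i g_i^2 / H_ii
  = (1.391)^2/3 + (0.1167)^2/14 + (-5.7114)^2/4 + (-1.1593)^2/9
  = 0.645 + 0.001 + 8.155 + 0.1493 = 8.9503
Step 3: Objective decrease = 0.5 * g^T H^(-1) g = 4.4751


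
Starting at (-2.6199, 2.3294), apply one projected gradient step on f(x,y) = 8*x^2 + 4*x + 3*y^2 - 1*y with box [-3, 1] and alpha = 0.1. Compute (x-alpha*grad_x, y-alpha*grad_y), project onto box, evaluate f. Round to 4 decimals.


Step 1: Compute gradient at (-2.6199, 2.3294).
grad_x = 2*8*-2.6199 + 4 = -37.9184
grad_y = 2*3*2.3294 - 1 = 12.9764
Step 2: Gradient step.
x_raw = -2.6199 - 0.1*-37.9184 = 1.1719
y_raw = 2.3294 - 0.1*12.9764 = 1.0318
Step 3: Project onto [-3, 1].
x_proj = clip(1.1719) = 1.0
y_proj = clip(1.0318) = 1.0
Step 4: Evaluate f.
f(1.0, 1.0) = 14.0


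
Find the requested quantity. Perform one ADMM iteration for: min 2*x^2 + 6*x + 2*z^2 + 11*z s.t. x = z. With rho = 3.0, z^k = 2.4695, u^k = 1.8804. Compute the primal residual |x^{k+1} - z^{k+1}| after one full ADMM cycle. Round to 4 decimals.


ADMM iteration with rho = 3.0, z^k = 2.4695, u^k = 1.8804
Step 1: x-update.
Minimize 2*x^2 + 6*x + (3.0/2)*(x - 2.4695 + 1.8804)^2
FOC: (2*2 + 3.0)*x = -6 + 3.0*(2.4695 - 1.8804)
x^{k+1} = -0.6047
Step 2: z-update.
Minimize 2*z^2 + 11*z + (3.0/2)*(-0.6047 - z + 1.8804)^2
FOC: (2*2 + 3.0)*z = -11 + 3.0*(-0.6047 + 1.8804)
z^{k+1} = -1.0247
Step 3: u-update.
u^{k+1} = 1.8804 - 0.6047 + 1.0247 = 2.3004
Step 4: Primal residual = |-0.6047 + 1.0247| = 0.42


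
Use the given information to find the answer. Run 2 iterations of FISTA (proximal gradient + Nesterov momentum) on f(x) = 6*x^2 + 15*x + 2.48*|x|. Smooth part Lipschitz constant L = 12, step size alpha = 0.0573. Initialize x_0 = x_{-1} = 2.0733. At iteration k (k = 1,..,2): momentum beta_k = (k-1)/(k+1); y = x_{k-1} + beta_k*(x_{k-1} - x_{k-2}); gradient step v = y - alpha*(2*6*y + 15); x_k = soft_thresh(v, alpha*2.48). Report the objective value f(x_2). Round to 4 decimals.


FISTA on f(x) = 6*x^2 + 15*x + 2.48*|x|
L = 12, alpha = 0.0573
Iteration 1: beta = 0.0, y = 2.0733 + 0.0*(2.0733 - 2.0733) = 2.0733
  grad(y) = 39.8796, v = y - alpha*grad = -0.2118
  prox(v) = soft_thresh(-0.2118, 0.1421) = -0.0697
Iteration 2: beta = 0.3333, y = -0.0697 + 0.3333*(-0.0697 - 2.0733) = -0.784
  grad(y) = 5.5916, v = y - alpha*grad = -1.1044
  prox(v) = soft_thresh(-1.1044, 0.1421) = -0.9623
f(x_2) = 6*(-0.9623)^2 + 15*(-0.9623) + 2.48*|-0.9623| = -6.4919


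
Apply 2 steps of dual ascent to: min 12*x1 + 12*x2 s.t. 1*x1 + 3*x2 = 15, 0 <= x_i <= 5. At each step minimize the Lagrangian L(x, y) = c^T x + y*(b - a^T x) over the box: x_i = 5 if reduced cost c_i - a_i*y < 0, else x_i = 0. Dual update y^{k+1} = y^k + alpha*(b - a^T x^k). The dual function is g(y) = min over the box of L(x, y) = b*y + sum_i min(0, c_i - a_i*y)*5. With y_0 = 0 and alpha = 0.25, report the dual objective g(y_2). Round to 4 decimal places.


Dual ascent for LP: min 12*x1 + 12*x2, 1*x1 + 3*x2 = 15, 0 <= x_i <= 5
Step 1: y^k = 0.0, reduced costs: (12.0, 12.0)
  x^k = (0.0, 0.0), subgradient = b - a^T x = 15.0
  y^{k+1} = 0.0 + 0.25*15.0 = 3.75
Step 2: y^k = 3.75, reduced costs: (8.25, 0.75)
  x^k = (0.0, 0.0), subgradient = b - a^T x = 15.0
  y^{k+1} = 3.75 + 0.25*15.0 = 7.5
Dual objective at y_2 = 7.5: reduced costs (4.5, -10.5), box minimizer x = (0.0, 5.0)
g(y_2) = b*y + (c1 - a1*y)*x1 + (c2 - a2*y)*x2 = 15*7.5 + 4.5*0.0 + (-10.5)*5.0 = 112.5 + 0.0 - 52.5 = 60.0


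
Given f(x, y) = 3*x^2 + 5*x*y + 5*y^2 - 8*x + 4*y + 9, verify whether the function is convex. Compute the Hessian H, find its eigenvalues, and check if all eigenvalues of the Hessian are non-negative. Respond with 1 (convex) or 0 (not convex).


The Hessian of f(x,y) = 3*x^2 + 5*x*y + 5*y^2 - 8*x + 4*y + 9 is:
H = [[6, 5], [5, 10]]
Trace = 6 + 10 = 16
Determinant = 6*10 - (5)^2 = 35
Discriminant = (16)^2 - 4*35 = 116.0
Eigenvalues: lambda_1 = 2.6148, lambda_2 = 13.3852
The function is convex.

1


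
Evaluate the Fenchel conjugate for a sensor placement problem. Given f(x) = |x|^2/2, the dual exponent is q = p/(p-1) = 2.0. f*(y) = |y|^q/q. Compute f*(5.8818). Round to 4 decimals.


The conjugate exponent q satisfies 1/p + 1/q = 1.
p = 2, so q = 2/(2 - 1) = 2.0
|y|^q = 5.8818^2.0 = 34.5956
f*(5.8818) = 34.5956 / 2.0 = 17.2978


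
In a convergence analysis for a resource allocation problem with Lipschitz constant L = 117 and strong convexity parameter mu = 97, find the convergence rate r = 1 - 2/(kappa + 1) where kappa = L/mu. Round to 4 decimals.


Step 1: Compute the condition number.
kappa = L/mu = 117/97 = 1.2062
Step 2: Compute the convergence rate.
r = 1 - 2/(kappa + 1) = 1 - 2*mu/(L + mu) = (L - mu)/(L + mu) = 20/214 = 0.0935


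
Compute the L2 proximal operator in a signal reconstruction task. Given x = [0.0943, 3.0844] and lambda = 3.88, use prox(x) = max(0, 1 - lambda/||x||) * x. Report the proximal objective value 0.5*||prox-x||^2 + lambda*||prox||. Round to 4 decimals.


Step 1: Compute ||x||.
||x|| = 3.0858
Step 2: Compute scaling factor.
scale = max(0, 1 - 3.88/3.0858) = 0.0
Step 3: prox(x) = [0.0, 0.0]
||prox(x)|| = 0.0
Step 4: Proximal objective.
0.5*||prox-x||^2 = 4.7612
lambda*||prox|| = 0.0
Total = 4.7612


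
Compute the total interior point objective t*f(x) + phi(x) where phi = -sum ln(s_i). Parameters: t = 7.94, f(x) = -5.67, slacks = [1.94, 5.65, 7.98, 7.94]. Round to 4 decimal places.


Step 1: Compute log-barrier.
ln values: [0.6627, 1.7317, 2.0769, 2.0719]
phi = -(0.6627 + 1.7317 + 2.0769 + 2.0719) = -6.5432
Step 2: Compute augmented objective.
t*f(x) = 7.94*-5.67 = -45.0198
Total = -45.0198 - 6.5432 = -51.563


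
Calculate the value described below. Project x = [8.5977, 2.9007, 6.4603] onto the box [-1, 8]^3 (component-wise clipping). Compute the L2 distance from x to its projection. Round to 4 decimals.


Project each component onto [-1, 8].
clip(8.5977) = 8.0, clip(2.9007) = 2.9007, clip(6.4603) = 6.4603
Projection = [8.0, 2.9007, 6.4603]
Squared diffs: [0.3572, 0.0, 0.0]
Distance = sqrt(0.3572) = 0.5977


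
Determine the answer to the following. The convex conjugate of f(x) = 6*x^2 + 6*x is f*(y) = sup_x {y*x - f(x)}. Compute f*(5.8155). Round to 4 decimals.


f*(y) = sup_x {y*x - a*x^2 - b*x} = sup_x {(y-b)*x - a*x^2}
FOC: (y - b) - 2a*x = 0 => x* = (y - b)/(2a)
x* = (5.8155 - 6)/(2*6) = -0.0154
f*(5.8155) = (y-b)^2/(4a) = (5.8155 - 6)^2/(4*6)
= 0.034/24 = 0.0014


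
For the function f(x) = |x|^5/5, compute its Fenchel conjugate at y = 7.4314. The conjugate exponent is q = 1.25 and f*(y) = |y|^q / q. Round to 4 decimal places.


The conjugate exponent q satisfies 1/p + 1/q = 1.
p = 5, so q = 5/(5 - 1) = 1.25
|y|^q = 7.4314^1.25 = 12.2698
f*(7.4314) = 12.2698 / 1.25 = 9.8159


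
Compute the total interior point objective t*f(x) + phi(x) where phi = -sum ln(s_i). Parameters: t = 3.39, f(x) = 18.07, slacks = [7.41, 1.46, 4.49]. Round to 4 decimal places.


Step 1: Compute log-barrier.
ln values: [2.0028, 0.3784, 1.5019]
phi = -(2.0028 + 0.3784 + 1.5019) = -3.8831
Step 2: Compute augmented objective.
t*f(x) = 3.39*18.07 = 61.2573
Total = 61.2573 - 3.8831 = 57.3742


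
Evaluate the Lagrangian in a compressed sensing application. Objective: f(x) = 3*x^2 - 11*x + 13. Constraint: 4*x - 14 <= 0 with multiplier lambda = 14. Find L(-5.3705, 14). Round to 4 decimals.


Step 1: Evaluate f(x).
f(-5.3705) = 3*(-5.3705)^2 - 11*(-5.3705) + 13 = 158.6023
Step 2: Evaluate g(x).
g(-5.3705) = 4*-5.3705 - 14 = -35.482
Step 3: Compute Lagrangian.
L = 158.6023 + 14*-35.482 = -338.1457


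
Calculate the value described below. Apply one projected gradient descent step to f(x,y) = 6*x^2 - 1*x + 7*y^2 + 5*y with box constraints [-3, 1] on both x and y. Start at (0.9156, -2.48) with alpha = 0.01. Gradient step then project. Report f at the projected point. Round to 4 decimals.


Step 1: Compute gradient at (0.9156, -2.48).
grad_x = 2*6*0.9156 - 1 = 9.9872
grad_y = 2*7*-2.48 + 5 = -29.72
Step 2: Gradient step.
x_raw = 0.9156 - 0.01*9.9872 = 0.8157
y_raw = -2.48 - 0.01*-29.72 = -2.1828
Step 3: Project onto [-3, 1].
x_proj = clip(0.8157) = 0.8157
y_proj = clip(-2.1828) = -2.1828
Step 4: Evaluate f.
f(0.8157, -2.1828) = 25.6151


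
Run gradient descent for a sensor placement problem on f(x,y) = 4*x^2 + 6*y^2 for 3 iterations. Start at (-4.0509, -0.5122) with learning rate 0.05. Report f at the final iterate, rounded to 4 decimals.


Gradient descent on f(x,y) = 4*x^2 + 6*y^2.
Starting point: (-4.0509, -0.5122), alpha = 0.05
Step 1: grad_x = 2*4*-4.0509 = -32.4072, grad_y = 2*6*-0.5122 = -6.1464
  x_1 = -4.0509 - 0.05*-32.4072 = -2.4305
  y_1 = -0.5122 - 0.05*-6.1464 = -0.2049
Step 2: grad_x = 2*4*-2.4305 = -19.4443, grad_y = 2*6*-0.2049 = -2.4586
  x_2 = -2.4305 - 0.05*-19.4443 = -1.4583
  y_2 = -0.2049 - 0.05*-2.4586 = -0.082
Step 3: grad_x = 2*4*-1.4583 = -11.6666, grad_y = 2*6*-0.082 = -0.9834
  x_3 = -1.4583 - 0.05*-11.6666 = -0.875
  y_3 = -0.082 - 0.05*-0.9834 = -0.0328
f(-0.875, -0.0328) = 4*(-0.875)^2 + 6*(-0.0328)^2 = 3.0689


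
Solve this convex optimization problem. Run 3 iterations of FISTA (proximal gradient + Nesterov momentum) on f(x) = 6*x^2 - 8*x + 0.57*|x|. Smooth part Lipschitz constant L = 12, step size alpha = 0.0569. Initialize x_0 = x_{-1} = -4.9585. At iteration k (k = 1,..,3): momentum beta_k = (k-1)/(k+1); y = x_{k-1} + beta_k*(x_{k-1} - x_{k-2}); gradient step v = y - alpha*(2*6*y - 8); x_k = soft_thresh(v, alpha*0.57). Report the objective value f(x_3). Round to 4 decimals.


FISTA on f(x) = 6*x^2 - 8*x + 0.57*|x|
L = 12, alpha = 0.0569
Iteration 1: beta = 0.0, y = -4.9585 + 0.0*(-4.9585 + 4.9585) = -4.9585
  grad(y) = -67.502, v = y - alpha*grad = -1.1176
  prox(v) = soft_thresh(-1.1176, 0.0324) = -1.0852
Iteration 2: beta = 0.3333, y = -1.0852 + 0.3333*(-1.0852 + 4.9585) = 0.2059
  grad(y) = -5.5293, v = y - alpha*grad = 0.5205
  prox(v) = soft_thresh(0.5205, 0.0324) = 0.4881
Iteration 3: beta = 0.5, y = 0.4881 + 0.5*(0.4881 + 1.0852) = 1.2747
  grad(y) = 7.2966, v = y - alpha*grad = 0.8595
  prox(v) = soft_thresh(0.8595, 0.0324) = 0.8271
f(x_3) = 6*0.8271^2 - 8*0.8271 + 0.57*|0.8271| = -2.0408


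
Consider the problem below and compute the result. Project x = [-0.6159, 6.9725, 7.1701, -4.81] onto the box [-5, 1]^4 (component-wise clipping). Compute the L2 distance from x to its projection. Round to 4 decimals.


Project each component onto [-5, 1].
clip(-0.6159) = -0.6159, clip(6.9725) = 1.0, clip(7.1701) = 1.0, clip(-4.81) = -4.81
Projection = [-0.6159, 1.0, 1.0, -4.81]
Squared diffs: [0.0, 35.6708, 38.0701, 0.0]
Distance = sqrt(73.7409) = 8.5873


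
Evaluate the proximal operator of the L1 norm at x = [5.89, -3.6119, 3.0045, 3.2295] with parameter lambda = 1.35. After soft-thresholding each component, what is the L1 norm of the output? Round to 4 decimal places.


Soft-thresholding with lambda = 1.35:
prox(5.89) = sign(5.89)*max(|5.89| - 1.35, 0) = 4.54
prox(-3.6119) = sign(-3.6119)*max(|-3.6119| - 1.35, 0) = -2.2619
prox(3.0045) = sign(3.0045)*max(|3.0045| - 1.35, 0) = 1.6545
prox(3.2295) = sign(3.2295)*max(|3.2295| - 1.35, 0) = 1.8795
prox(x) = [4.54, -2.2619, 1.6545, 1.8795]
||prox(x)||_1 = 4.54 + 2.2619 + 1.6545 + 1.8795 = 10.3359


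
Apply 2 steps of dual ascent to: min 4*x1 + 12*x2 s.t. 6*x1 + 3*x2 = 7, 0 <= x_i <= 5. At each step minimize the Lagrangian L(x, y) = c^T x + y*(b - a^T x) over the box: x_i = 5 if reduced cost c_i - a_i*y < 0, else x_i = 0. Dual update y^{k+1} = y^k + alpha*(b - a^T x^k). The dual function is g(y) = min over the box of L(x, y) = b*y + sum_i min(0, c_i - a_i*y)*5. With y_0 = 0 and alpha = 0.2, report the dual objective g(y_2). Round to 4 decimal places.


Dual ascent for LP: min 4*x1 + 12*x2, 6*x1 + 3*x2 = 7, 0 <= x_i <= 5
Step 1: y^k = 0.0, reduced costs: (4.0, 12.0)
  x^k = (0.0, 0.0), subgradient = b - a^T x = 7.0
  y^{k+1} = 0.0 + 0.2*7.0 = 1.4
Step 2: y^k = 1.4, reduced costs: (-4.4, 7.8)
  x^k = (5.0, 0.0), subgradient = b - a^T x = -23.0
  y^{k+1} = 1.4 + 0.2*-23.0 = -3.2
Dual objective at y_2 = -3.2: reduced costs (23.2, 21.6), box minimizer x = (0.0, 0.0)
g(y_2) = b*y + (c1 - a1*y)*x1 + (c2 - a2*y)*x2 = 7*(-3.2) + 23.2*0.0 + 21.6*0.0 = -22.4 + 0.0 + 0.0 = -22.4


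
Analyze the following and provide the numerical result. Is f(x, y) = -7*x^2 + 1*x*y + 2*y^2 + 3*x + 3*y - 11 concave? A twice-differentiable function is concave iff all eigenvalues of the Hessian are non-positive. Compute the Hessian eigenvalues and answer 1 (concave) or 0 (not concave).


The Hessian of f(x,y) = -7*x^2 + 1*x*y + 2*y^2 + 3*x + 3*y - 11 is:
H = [[-14, 1], [1, 4]]
Trace = -14 + 4 = -10
Determinant = -14*4 - (1)^2 = -57
Discriminant = (-10)^2 - 4*-57 = 328.0
Eigenvalues: lambda_1 = -14.0554, lambda_2 = 4.0554
The function is not concave.

0


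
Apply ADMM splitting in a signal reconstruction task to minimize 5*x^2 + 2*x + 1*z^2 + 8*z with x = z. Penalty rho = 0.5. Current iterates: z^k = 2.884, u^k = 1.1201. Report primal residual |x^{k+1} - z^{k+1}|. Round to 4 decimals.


ADMM iteration with rho = 0.5, z^k = 2.884, u^k = 1.1201
Step 1: x-update.
Minimize 5*x^2 + 2*x + (0.5/2)*(x - 2.884 + 1.1201)^2
FOC: (2*5 + 0.5)*x = -2 + 0.5*(2.884 - 1.1201)
x^{k+1} = -0.1065
Step 2: z-update.
Minimize 1*z^2 + 8*z + (0.5/2)*(-0.1065 - z + 1.1201)^2
FOC: (2*1 + 0.5)*z = -8 + 0.5*(-0.1065 + 1.1201)
z^{k+1} = -2.9973
Step 3: u-update.
u^{k+1} = 1.1201 - 0.1065 + 2.9973 = 4.0109
Step 4: Primal residual = |-0.1065 + 2.9973| = 2.8908


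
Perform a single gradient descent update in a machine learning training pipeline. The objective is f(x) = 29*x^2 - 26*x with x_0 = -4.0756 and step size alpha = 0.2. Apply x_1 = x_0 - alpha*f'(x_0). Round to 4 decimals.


We compute the gradient at x_0 and apply the update.
f'(x) = 58*x - 26
f'(-4.0756) = 58*-4.0756 - 26 = -262.3848
x_1 = -4.0756 - 0.2*-262.3848 = 48.4014


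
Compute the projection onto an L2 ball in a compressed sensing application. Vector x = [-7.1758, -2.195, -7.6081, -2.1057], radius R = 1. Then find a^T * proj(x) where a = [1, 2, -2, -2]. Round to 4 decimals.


Step 1: Compute ||x|| (intermediates to 6 decimals).
||x|| = sqrt((-7.1758)^2 + (-2.195)^2 + (-7.6081)^2 + (-2.1057)^2) = 10.891616
Step 2: Project.
Since ||x|| > R, scale = R/||x|| = 1/10.891616 = 0.091814, proj(x) = scale * x
proj(x) = [-0.658839, -0.201532, -0.69853, -0.193333]
Step 3: Dot product.
a^T * proj(x) = 1*(-0.658839) + 2*(-0.201532) - 2*(-0.69853) - 2*(-0.193333) = 0.7218


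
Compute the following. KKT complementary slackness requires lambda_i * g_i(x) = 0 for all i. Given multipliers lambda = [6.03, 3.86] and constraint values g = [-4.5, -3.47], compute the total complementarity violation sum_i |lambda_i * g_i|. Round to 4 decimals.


KKT complementary slackness check:
lambda_1 * g_1 = 6.03 * -4.5 = -27.135
lambda_2 * g_2 = 3.86 * -3.47 = -13.3942
Total violation = 27.135 + 13.3942 = 40.5292


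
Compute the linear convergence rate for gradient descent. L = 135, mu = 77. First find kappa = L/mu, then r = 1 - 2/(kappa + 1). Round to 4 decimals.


Step 1: Compute the condition number.
kappa = L/mu = 135/77 = 1.7532
Step 2: Compute the convergence rate.
r = 1 - 2/(kappa + 1) = 1 - 2*mu/(L + mu) = (L - mu)/(L + mu) = 58/212 = 0.2736
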